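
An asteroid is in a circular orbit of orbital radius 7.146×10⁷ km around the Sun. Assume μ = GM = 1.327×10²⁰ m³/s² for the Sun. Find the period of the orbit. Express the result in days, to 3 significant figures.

r = 7.146×10⁷ km = 7.146×10¹⁰ m.
Kepler's third law: T = 2π√(r³/μ) = 2π√((7.146×10¹⁰)³ / 1.327×10²⁰).
r³/μ = 2.750×10¹² s², so T = 2π × 1.658×10⁶ = 1.042×10⁷ s.
Converting: 1.042×10⁷ s ÷ 86400 = 120.6 days.

T ≈ 121 days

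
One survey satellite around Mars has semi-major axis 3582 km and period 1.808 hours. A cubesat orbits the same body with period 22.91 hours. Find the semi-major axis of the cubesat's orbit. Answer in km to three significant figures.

a₂ ≈ 19500 km

Kepler's third law: a³ ∝ T², so a₂ = a₁ (T₂/T₁)^(2/3).
T₂/T₁ = 12.67, (T₂/T₁)^(2/3) = 5.435.
a₂ = 3582 × 5.435 = 19470 km.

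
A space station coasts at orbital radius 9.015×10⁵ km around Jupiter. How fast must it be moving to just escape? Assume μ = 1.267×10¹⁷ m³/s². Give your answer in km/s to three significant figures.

v_esc ≈ 16.8 km/s

r = 9.015×10⁵ km = 9.015×10⁸ m.
Escape speed v_esc = √(2μ/r) = √(2 × 1.267×10¹⁷ / 9.015×10⁸) = √(2.811×10⁸) = 16770 m/s.
= 16.77 km/s.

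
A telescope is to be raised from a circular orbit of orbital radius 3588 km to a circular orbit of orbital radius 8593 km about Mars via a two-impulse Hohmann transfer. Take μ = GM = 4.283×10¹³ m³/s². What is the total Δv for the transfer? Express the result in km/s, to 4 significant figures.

r₁ = 3588 km = 3.588×10⁶ m.
r₂ = 8593 km = 8.593×10⁶ m.
Transfer ellipse a_t = (r₁ + r₂)/2 = 6.090×10⁶ m.
At r₁: circular v_c1 = √(μ/r₁) = 3455 m/s; transfer-periapsis v_p = √[μ(2/r₁ − 1/a_t)] = 4104 m/s.
Δv₁ = v_p − v_c1 = 648.9 m/s.
At r₂: circular v_c2 = √(μ/r₂) = 2233 m/s; transfer-apoapsis v_a = √[μ(2/r₂ − 1/a_t)] = 1714 m/s.
Δv₂ = v_c2 − v_a = 519.0 m/s.
Total Δv = Δv₁ + Δv₂ = 1168 m/s = 1.168 km/s.

Δv_total ≈ 1.168 km/s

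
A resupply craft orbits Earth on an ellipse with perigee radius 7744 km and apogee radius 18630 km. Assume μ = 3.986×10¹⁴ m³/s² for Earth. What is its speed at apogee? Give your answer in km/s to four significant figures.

v ≈ 3.545 km/s

Semi-major axis a = (r_p + r_a)/2 = 13187 km = 1.319×10⁷ m.
Vis-viva: v² = μ(2/r − 1/a) = 3.986×10¹⁴ × (1.074×10⁻⁷ − 7.583×10⁻⁸) = 1.256×10⁷ m²/s².
v = 3545 m/s = 3.545 km/s.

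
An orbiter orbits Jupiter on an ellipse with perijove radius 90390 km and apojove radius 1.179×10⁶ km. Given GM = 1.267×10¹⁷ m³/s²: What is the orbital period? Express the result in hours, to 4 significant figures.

T ≈ 78.40 hours

Semi-major axis a = (r_p + r_a)/2 = (90390 + 1.1790×10⁶)/2 = 6.3470×10⁵ km = 6.347×10⁸ m.
By Kepler's third law T = 2π√(a³/μ) = 2π × 4.492×10⁴ = 2.823×10⁵ s.
= 78.40 hours.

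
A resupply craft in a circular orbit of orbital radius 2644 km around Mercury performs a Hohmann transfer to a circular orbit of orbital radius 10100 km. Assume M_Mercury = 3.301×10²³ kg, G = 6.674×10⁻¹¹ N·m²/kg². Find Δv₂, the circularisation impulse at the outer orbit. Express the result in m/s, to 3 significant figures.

μ = GM = 6.674×10⁻¹¹ × 3.301×10²³ = 2.203×10¹³ m³/s².
r₁ = 2644 km = 2.644×10⁶ m.
r₂ = 10100 km = 1.010×10⁷ m.
Transfer ellipse a_t = (r₁ + r₂)/2 = 6.372×10⁶ m.
At r₁: circular v_c1 = √(μ/r₁) = 2887 m/s; transfer-periherm v_p = √[μ(2/r₁ − 1/a_t)] = 3634 m/s.
At r₂: circular v_c2 = √(μ/r₂) = 1477 m/s; transfer-apoherm v_a = √[μ(2/r₂ − 1/a_t)] = 951.4 m/s.
Δv₂ = v_c2 − v_a = 525.5 m/s.

Δv ≈ 526 m/s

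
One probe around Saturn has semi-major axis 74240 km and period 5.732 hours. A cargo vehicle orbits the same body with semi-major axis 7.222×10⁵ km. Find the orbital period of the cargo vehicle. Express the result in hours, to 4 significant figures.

T₂ ≈ 173.9 hours

Kepler's third law: T² ∝ a³, so T₂ = T₁ (a₂/a₁)^(3/2).
a₂/a₁ = 9.728, (a₂/a₁)^(3/2) = 30.34.
T₂ = 5.732 × 30.34 = 173.9 hours.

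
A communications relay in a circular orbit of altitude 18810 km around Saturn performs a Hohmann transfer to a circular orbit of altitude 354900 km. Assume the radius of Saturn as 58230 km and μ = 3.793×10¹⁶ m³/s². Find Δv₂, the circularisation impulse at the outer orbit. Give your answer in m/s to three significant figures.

r₁ = 58230 + 18810 = 77040 km = 7.7040×10⁷ m.
r₂ = 58230 + 354900 = 413130 km = 4.1313×10⁸ m.
Transfer ellipse a_t = (r₁ + r₂)/2 = 2.451×10⁸ m.
At r₁: circular v_c1 = √(μ/r₁) = 22190 m/s; transfer-perikrone v_p = √[μ(2/r₁ − 1/a_t)] = 28810 m/s.
At r₂: circular v_c2 = √(μ/r₂) = 9582 m/s; transfer-apokrone v_a = √[μ(2/r₂ − 1/a_t)] = 5372 m/s.
Δv₂ = v_c2 − v_a = 4210 m/s.

Δv ≈ 4210 m/s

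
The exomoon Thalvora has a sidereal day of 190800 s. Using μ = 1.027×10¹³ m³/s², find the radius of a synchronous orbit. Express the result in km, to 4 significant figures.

A synchronous orbit has period T, so by Kepler's third law a = (μT²/4π²)^(1/3).
μT²/4π² = 1.027×10¹³ × (1.908×10⁵)² / 39.48 = 9.470×10²¹ m³.
a = 2.116×10⁷ m = 21157 km.

r_sync ≈ 21160 km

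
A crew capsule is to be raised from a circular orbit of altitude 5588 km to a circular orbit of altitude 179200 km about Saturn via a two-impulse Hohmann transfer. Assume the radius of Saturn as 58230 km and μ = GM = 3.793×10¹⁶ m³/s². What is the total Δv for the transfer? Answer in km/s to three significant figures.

r₁ = 58230 + 5588 = 63818 km = 6.3818×10⁷ m.
r₂ = 58230 + 179200 = 237430 km = 2.3743×10⁸ m.
Transfer ellipse a_t = (r₁ + r₂)/2 = 1.506×10⁸ m.
At r₁: circular v_c1 = √(μ/r₁) = 24380 m/s; transfer-perikrone v_p = √[μ(2/r₁ − 1/a_t)] = 30610 m/s.
Δv₁ = v_p − v_c1 = 6229 m/s.
At r₂: circular v_c2 = √(μ/r₂) = 12640 m/s; transfer-apokrone v_a = √[μ(2/r₂ − 1/a_t)] = 8227 m/s.
Δv₂ = v_c2 − v_a = 4412 m/s.
Total Δv = Δv₁ + Δv₂ = 10640 m/s = 10.64 km/s.

Δv_total ≈ 10.6 km/s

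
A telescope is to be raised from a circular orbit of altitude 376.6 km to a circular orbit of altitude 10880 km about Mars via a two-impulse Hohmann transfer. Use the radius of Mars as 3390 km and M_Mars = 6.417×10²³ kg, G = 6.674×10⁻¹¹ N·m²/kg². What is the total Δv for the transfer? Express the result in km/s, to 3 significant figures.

Δv_total ≈ 1.48 km/s

μ = GM = 6.674×10⁻¹¹ × 6.417×10²³ = 4.283×10¹³ m³/s².
r₁ = 3390 + 376.6 = 3766.6 km = 3.7666×10⁶ m.
r₂ = 3390 + 10880 = 14270 km = 1.4270×10⁷ m.
Transfer ellipse a_t = (r₁ + r₂)/2 = 9.018×10⁶ m.
At r₁: circular v_c1 = √(μ/r₁) = 3372 m/s; transfer-periapsis v_p = √[μ(2/r₁ − 1/a_t)] = 4242 m/s.
Δv₁ = v_p − v_c1 = 869.7 m/s.
At r₂: circular v_c2 = √(μ/r₂) = 1732 m/s; transfer-apoapsis v_a = √[μ(2/r₂ − 1/a_t)] = 1120 m/s.
Δv₂ = v_c2 − v_a = 612.8 m/s.
Total Δv = Δv₁ + Δv₂ = 1482 m/s = 1.482 km/s.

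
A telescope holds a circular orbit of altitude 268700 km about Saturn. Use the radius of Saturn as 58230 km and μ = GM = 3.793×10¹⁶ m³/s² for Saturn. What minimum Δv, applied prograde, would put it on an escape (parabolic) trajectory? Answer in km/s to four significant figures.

Δv ≈ 4.462 km/s

r = 58230 + 268700 = 326930 km = 3.2693×10⁸ m.
Circular speed v_c = √(μ/r) = 10770 m/s.
Escape speed v_esc = √(2μ/r) = √2 × v_c = 15230 m/s.
Δv = v_esc − v_c = 4462 m/s = 4.462 km/s.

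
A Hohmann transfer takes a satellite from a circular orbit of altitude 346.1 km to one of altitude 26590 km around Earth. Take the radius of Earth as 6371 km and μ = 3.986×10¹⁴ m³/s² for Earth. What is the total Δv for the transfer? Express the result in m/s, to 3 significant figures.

r₁ = 6371 + 346.1 = 6717.1 km = 6.7171×10⁶ m.
r₂ = 6371 + 26590 = 32961 km = 3.2961×10⁷ m.
Transfer ellipse a_t = (r₁ + r₂)/2 = 1.984×10⁷ m.
At r₁: circular v_c1 = √(μ/r₁) = 7703 m/s; transfer-perigee v_p = √[μ(2/r₁ − 1/a_t)] = 9929 m/s.
Δv₁ = v_p − v_c1 = 2226 m/s.
At r₂: circular v_c2 = √(μ/r₂) = 3478 m/s; transfer-apogee v_a = √[μ(2/r₂ − 1/a_t)] = 2023 m/s.
Δv₂ = v_c2 − v_a = 1454 m/s.
Total Δv = Δv₁ + Δv₂ = 3680 m/s.

Δv_total ≈ 3680 m/s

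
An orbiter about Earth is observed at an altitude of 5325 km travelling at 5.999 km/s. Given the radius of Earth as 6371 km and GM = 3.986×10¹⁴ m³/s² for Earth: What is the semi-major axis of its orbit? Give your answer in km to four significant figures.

a ≈ 12390 km

r = 6371 + 5325 = 11696 km = 1.170×10⁷ m.
Vis-viva rearranged: 1/a = 2/r − v²/μ = 1.710×10⁻⁷ − 9.029×10⁻⁸ = 8.071×10⁻⁸ m⁻¹.
a = 1.239×10⁷ m = 12390 km.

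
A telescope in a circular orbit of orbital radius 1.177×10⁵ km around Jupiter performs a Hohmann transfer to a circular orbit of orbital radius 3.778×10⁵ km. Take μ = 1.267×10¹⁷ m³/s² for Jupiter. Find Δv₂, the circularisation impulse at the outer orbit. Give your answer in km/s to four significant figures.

Δv ≈ 5.691 km/s

r₁ = 1.177×10⁵ km = 1.177×10⁸ m.
r₂ = 3.778×10⁵ km = 3.778×10⁸ m.
Transfer ellipse a_t = (r₁ + r₂)/2 = 2.478×10⁸ m.
At r₁: circular v_c1 = √(μ/r₁) = 32810 m/s; transfer-perijove v_p = √[μ(2/r₁ − 1/a_t)] = 40520 m/s.
At r₂: circular v_c2 = √(μ/r₂) = 18310 m/s; transfer-apojove v_a = √[μ(2/r₂ − 1/a_t)] = 12620 m/s.
Δv₂ = v_c2 − v_a = 5691 m/s.
= 5.691 km/s.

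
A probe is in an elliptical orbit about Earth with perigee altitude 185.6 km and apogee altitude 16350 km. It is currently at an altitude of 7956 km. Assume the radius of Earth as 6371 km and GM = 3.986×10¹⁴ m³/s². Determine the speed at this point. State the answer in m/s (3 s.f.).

r_p = 6371 + 185.6 = 6556.6 km = 6.5566×10⁶ m.
r_a = 6371 + 16350 = 22721 km = 2.2721×10⁷ m.
r = 6371 + 7956 = 14327 km = 1.433×10⁷ m.
Semi-major axis a = (r_p + r_a)/2 = 14639 km = 1.464×10⁷ m.
Vis-viva: v² = μ(2/r − 1/a) = 3.986×10¹⁴ × (1.396×10⁻⁷ − 6.831×10⁻⁸) = 2.841×10⁷ m²/s².
v = 5330 m/s.

v ≈ 5330 m/s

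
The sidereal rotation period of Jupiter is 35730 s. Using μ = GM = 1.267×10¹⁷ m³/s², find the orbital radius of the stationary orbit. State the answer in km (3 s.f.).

A synchronous orbit has period T, so by Kepler's third law a = (μT²/4π²)^(1/3).
μT²/4π² = 1.267×10¹⁷ × (3.573×10⁴)² / 39.48 = 4.097×10²⁴ m³.
a = 1.600×10⁸ m = 1.6002×10⁵ km.

r_sync ≈ 1.60×10⁵ km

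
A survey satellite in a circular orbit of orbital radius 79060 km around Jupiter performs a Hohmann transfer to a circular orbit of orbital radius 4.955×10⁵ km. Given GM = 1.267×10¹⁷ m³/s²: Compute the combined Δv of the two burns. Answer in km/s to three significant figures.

r₁ = 79060 km = 7.906×10⁷ m.
r₂ = 4.955×10⁵ km = 4.955×10⁸ m.
Transfer ellipse a_t = (r₁ + r₂)/2 = 2.873×10⁸ m.
At r₁: circular v_c1 = √(μ/r₁) = 40030 m/s; transfer-perijove v_p = √[μ(2/r₁ − 1/a_t)] = 52570 m/s.
Δv₁ = v_p − v_c1 = 12540 m/s.
At r₂: circular v_c2 = √(μ/r₂) = 15990 m/s; transfer-apojove v_a = √[μ(2/r₂ − 1/a_t)] = 8389 m/s.
Δv₂ = v_c2 − v_a = 7602 m/s.
Total Δv = Δv₁ + Δv₂ = 20140 m/s = 20.14 km/s.

Δv_total ≈ 20.1 km/s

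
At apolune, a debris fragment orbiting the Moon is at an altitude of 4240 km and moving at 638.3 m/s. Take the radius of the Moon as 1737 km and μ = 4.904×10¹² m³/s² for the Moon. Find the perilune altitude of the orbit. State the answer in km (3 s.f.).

perilune altitude ≈ 237 km

r_a = 1737 + 4240 = 5977.0 km = 5.977×10⁶ m.
Specific energy ε = v²/2 − μ/r = -6.168×10⁵ J/kg, so a = −μ/(2ε) = 3.976×10⁶ m.
The apsides satisfy r_p + r_a = 2a, so the perilune radius is 2a − r_a = 1.974×10⁶ m = 1974.2 km.
Perilune altitude = 1974.2 − 1737 = 237.16 km.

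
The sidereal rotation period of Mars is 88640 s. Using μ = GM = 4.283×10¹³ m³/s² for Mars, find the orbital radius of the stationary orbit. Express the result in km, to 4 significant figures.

r_sync ≈ 20430 km

A synchronous orbit has period T, so by Kepler's third law a = (μT²/4π²)^(1/3).
μT²/4π² = 4.283×10¹³ × (8.864×10⁴)² / 39.48 = 8.524×10²¹ m³.
a = 2.043×10⁷ m = 20428 km.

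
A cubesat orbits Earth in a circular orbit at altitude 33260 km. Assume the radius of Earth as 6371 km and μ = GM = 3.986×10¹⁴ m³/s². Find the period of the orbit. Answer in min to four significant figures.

T ≈ 1309 min

r = 6371 + 33260 = 39631 km = 3.9631×10⁷ m.
Kepler's third law: T = 2π√(r³/μ) = 2π√((3.963×10⁷)³ / 3.986×10¹⁴).
r³/μ = 1.562×10⁸ s², so T = 2π × 1.250×10⁴ = 7.852×10⁴ s.
Converting: 7.852×10⁴ s ÷ 60.00 = 1309 min.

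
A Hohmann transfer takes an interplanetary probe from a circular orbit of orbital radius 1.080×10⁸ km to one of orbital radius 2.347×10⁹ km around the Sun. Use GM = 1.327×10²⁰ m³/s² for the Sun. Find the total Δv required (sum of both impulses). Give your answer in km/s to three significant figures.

r₁ = 1.080×10⁸ km = 1.080×10¹¹ m.
r₂ = 2.347×10⁹ km = 2.347×10¹² m.
Transfer ellipse a_t = (r₁ + r₂)/2 = 1.228×10¹² m.
At r₁: circular v_c1 = √(μ/r₁) = 35050 m/s; transfer-perihelion v_p = √[μ(2/r₁ − 1/a_t)] = 48470 m/s.
Δv₁ = v_p − v_c1 = 13420 m/s.
At r₂: circular v_c2 = √(μ/r₂) = 7519 m/s; transfer-aphelion v_a = √[μ(2/r₂ − 1/a_t)] = 2230 m/s.
Δv₂ = v_c2 − v_a = 5289 m/s.
Total Δv = Δv₁ + Δv₂ = 18710 m/s = 18.71 km/s.

Δv_total ≈ 18.7 km/s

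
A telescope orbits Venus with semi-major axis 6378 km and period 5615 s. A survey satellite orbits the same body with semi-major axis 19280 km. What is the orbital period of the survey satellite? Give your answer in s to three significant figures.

T₂ ≈ 29500 s

Kepler's third law: T² ∝ a³, so T₂ = T₁ (a₂/a₁)^(3/2).
a₂/a₁ = 3.023, (a₂/a₁)^(3/2) = 5.256.
T₂ = 5615 × 5.256 = 29510 s.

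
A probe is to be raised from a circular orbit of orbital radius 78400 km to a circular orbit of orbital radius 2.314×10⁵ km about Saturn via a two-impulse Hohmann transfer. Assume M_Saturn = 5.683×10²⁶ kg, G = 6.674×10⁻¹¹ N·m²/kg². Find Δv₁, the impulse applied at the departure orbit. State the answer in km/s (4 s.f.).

Δv ≈ 4.888 km/s

μ = GM = 6.674×10⁻¹¹ × 5.683×10²⁶ = 3.793×10¹⁶ m³/s².
r₁ = 78400 km = 7.840×10⁷ m.
r₂ = 2.314×10⁵ km = 2.314×10⁸ m.
Transfer ellipse a_t = (r₁ + r₂)/2 = 1.549×10⁸ m.
At r₁: circular v_c1 = √(μ/r₁) = 21990 m/s; transfer-perikrone v_p = √[μ(2/r₁ − 1/a_t)] = 26880 m/s.
Δv₁ = v_p − v_c1 = 4888 m/s.
= 4.888 km/s.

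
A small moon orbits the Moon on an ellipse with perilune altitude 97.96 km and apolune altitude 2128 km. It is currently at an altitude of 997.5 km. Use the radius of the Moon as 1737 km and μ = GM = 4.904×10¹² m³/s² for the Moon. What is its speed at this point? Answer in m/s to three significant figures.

v ≈ 1370 m/s

r_p = 1737 + 97.96 = 1835.0 km = 1.8350×10⁶ m.
r_a = 1737 + 2128 = 3865.0 km = 3.8650×10⁶ m.
r = 1737 + 997.5 = 2734.5 km = 2.734×10⁶ m.
Semi-major axis a = (r_p + r_a)/2 = 2850.0 km = 2.850×10⁶ m.
Vis-viva: v² = μ(2/r − 1/a) = 4.904×10¹² × (7.314×10⁻⁷ − 3.509×10⁻⁷) = 1.866×10⁶ m²/s².
v = 1366 m/s.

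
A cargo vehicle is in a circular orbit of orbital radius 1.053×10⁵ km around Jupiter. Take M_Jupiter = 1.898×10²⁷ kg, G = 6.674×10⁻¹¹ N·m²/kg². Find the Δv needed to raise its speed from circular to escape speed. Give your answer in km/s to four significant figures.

μ = GM = 6.674×10⁻¹¹ × 1.898×10²⁷ = 1.267×10¹⁷ m³/s².
r = 1.053×10⁵ km = 1.053×10⁸ m.
Circular speed v_c = √(μ/r) = 34680 m/s.
Escape speed v_esc = √(2μ/r) = √2 × v_c = 49050 m/s.
Δv = v_esc − v_c = 14370 m/s = 14.37 km/s.

Δv ≈ 14.37 km/s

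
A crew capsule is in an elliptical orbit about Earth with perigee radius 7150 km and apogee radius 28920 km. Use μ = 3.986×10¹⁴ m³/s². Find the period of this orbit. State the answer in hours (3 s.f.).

T ≈ 6.70 hours

Semi-major axis a = (r_p + r_a)/2 = (7150.0 + 28920)/2 = 18035 km = 1.804×10⁷ m.
By Kepler's third law T = 2π√(a³/μ) = 2π × 3.836×10³ = 2.410×10⁴ s.
= 6.695 hours.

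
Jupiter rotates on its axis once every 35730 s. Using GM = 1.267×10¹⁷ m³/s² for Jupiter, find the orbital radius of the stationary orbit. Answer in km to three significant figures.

r_sync ≈ 1.60×10⁵ km

A synchronous orbit has period T, so by Kepler's third law a = (μT²/4π²)^(1/3).
μT²/4π² = 1.267×10¹⁷ × (3.573×10⁴)² / 39.48 = 4.097×10²⁴ m³.
a = 1.600×10⁸ m = 1.6002×10⁵ km.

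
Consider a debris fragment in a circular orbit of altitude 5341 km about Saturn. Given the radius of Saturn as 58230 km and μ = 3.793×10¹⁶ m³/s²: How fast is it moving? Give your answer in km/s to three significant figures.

r = 58230 + 5341 = 63571 km = 6.3571×10⁷ m.
For a circular orbit v = √(μ/r) = √(3.793×10¹⁶ / 6.357×10⁷) = √(5.967×10⁸) = 24430 m/s.
That is 24.43 km/s.

v ≈ 24.4 km/s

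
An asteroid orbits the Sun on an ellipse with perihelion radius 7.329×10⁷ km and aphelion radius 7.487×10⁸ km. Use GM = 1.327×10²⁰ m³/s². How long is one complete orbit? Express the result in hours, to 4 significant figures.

T ≈ 39920 hours

Semi-major axis a = (r_p + r_a)/2 = (7.3290×10⁷ + 7.4870×10⁸)/2 = 4.1100×10⁸ km = 4.110×10¹¹ m.
By Kepler's third law T = 2π√(a³/μ) = 2π × 2.287×10⁷ = 1.437×10⁸ s.
= 39920 hours.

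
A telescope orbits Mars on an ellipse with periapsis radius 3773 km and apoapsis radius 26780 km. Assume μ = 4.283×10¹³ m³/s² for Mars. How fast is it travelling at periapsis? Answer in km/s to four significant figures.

v ≈ 4.461 km/s

Semi-major axis a = (r_p + r_a)/2 = 15276 km = 1.528×10⁷ m.
Vis-viva: v² = μ(2/r − 1/a) = 4.283×10¹³ × (5.301×10⁻⁷ − 6.546×10⁻⁸) = 1.990×10⁷ m²/s².
v = 4461 m/s = 4.461 km/s.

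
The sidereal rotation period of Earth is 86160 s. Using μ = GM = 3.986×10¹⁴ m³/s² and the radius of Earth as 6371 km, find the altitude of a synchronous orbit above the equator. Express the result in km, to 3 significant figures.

A synchronous orbit has period T, so by Kepler's third law a = (μT²/4π²)^(1/3).
μT²/4π² = 3.986×10¹⁴ × (8.616×10⁴)² / 39.48 = 7.495×10²² m³.
a = 4.216×10⁷ m = 42163 km.
Altitude h = a − R = 42163 − 6371 = 35792 km.

h_sync ≈ 35800 km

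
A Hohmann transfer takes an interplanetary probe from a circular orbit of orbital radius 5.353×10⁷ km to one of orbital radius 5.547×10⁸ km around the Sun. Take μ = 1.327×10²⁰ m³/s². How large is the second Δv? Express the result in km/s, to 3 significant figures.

Δv ≈ 8.98 km/s

r₁ = 5.353×10⁷ km = 5.353×10¹⁰ m.
r₂ = 5.547×10⁸ km = 5.547×10¹¹ m.
Transfer ellipse a_t = (r₁ + r₂)/2 = 3.041×10¹¹ m.
At r₁: circular v_c1 = √(μ/r₁) = 49790 m/s; transfer-perihelion v_p = √[μ(2/r₁ − 1/a_t)] = 67240 m/s.
At r₂: circular v_c2 = √(μ/r₂) = 15470 m/s; transfer-aphelion v_a = √[μ(2/r₂ − 1/a_t)] = 6489 m/s.
Δv₂ = v_c2 − v_a = 8978 m/s.
= 8.978 km/s.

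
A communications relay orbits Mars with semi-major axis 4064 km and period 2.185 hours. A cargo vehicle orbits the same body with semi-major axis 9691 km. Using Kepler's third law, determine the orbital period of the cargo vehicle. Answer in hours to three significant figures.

Kepler's third law: T² ∝ a³, so T₂ = T₁ (a₂/a₁)^(3/2).
a₂/a₁ = 2.385, (a₂/a₁)^(3/2) = 3.682.
T₂ = 2.185 × 3.682 = 8.046 hours.

T₂ ≈ 8.05 hours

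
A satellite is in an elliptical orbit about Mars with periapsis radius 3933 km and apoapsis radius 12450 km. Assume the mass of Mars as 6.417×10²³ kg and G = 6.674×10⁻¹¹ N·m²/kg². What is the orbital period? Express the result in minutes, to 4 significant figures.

μ = GM = 6.674×10⁻¹¹ × 6.417×10²³ = 4.283×10¹³ m³/s².
Semi-major axis a = (r_p + r_a)/2 = (3933.0 + 12450)/2 = 8191.5 km = 8.192×10⁶ m.
By Kepler's third law T = 2π√(a³/μ) = 2π × 3.582×10³ = 2.251×10⁴ s.
= 375.2 minutes.

T ≈ 375.2 minutes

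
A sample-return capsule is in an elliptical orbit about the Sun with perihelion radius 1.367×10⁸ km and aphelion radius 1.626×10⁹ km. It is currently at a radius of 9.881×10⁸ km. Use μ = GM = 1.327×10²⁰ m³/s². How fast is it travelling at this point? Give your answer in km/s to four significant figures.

v ≈ 10.86 km/s

Semi-major axis a = (r_p + r_a)/2 = 8.8135×10⁸ km = 8.814×10¹¹ m.
Vis-viva: v² = μ(2/r − 1/a) = 1.327×10²⁰ × (2.024×10⁻¹² − 1.135×10⁻¹²) = 1.180×10⁸ m²/s².
v = 10860 m/s = 10.86 km/s.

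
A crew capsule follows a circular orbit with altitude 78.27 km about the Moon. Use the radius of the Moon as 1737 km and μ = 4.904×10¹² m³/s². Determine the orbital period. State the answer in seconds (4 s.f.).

T ≈ 6939 seconds

r = 1737 + 78.27 = 1815.3 km = 1.8153×10⁶ m.
Kepler's third law: T = 2π√(r³/μ) = 2π√((1.815×10⁶)³ / 4.904×10¹²).
r³/μ = 1.220×10⁶ s², so T = 2π × 1.104×10³ = 6.939×10³ s.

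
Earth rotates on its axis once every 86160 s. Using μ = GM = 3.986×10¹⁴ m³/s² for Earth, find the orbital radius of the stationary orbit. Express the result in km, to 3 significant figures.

r_sync ≈ 42200 km

A synchronous orbit has period T, so by Kepler's third law a = (μT²/4π²)^(1/3).
μT²/4π² = 3.986×10¹⁴ × (8.616×10⁴)² / 39.48 = 7.495×10²² m³.
a = 4.216×10⁷ m = 42163 km.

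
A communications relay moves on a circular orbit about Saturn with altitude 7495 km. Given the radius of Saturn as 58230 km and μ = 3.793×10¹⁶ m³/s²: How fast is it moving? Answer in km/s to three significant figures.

v ≈ 24.0 km/s

r = 58230 + 7495 = 65725 km = 6.5725×10⁷ m.
For a circular orbit v = √(μ/r) = √(3.793×10¹⁶ / 6.572×10⁷) = √(5.771×10⁸) = 24020 m/s.
That is 24.02 km/s.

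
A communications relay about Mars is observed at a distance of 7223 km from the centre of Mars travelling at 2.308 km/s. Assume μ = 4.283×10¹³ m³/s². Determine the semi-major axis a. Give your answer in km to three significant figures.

r = 7.223×10⁶ m.
Vis-viva rearranged: 1/a = 2/r − v²/μ = 2.769×10⁻⁷ − 1.244×10⁻⁷ = 1.525×10⁻⁷ m⁻¹.
a = 6.556×10⁶ m = 6556.5 km.

a ≈ 6560 km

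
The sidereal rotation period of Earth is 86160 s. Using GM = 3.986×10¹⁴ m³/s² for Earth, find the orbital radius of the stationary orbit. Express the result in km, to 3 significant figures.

A synchronous orbit has period T, so by Kepler's third law a = (μT²/4π²)^(1/3).
μT²/4π² = 3.986×10¹⁴ × (8.616×10⁴)² / 39.48 = 7.495×10²² m³.
a = 4.216×10⁷ m = 42163 km.

r_sync ≈ 42200 km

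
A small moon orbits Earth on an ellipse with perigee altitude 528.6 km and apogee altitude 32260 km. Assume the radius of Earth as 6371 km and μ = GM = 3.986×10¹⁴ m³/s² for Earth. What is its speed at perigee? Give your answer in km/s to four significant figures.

v ≈ 9.901 km/s

r_p = 6371 + 528.6 = 6899.6 km = 6.8996×10⁶ m.
r_a = 6371 + 32260 = 38631 km = 3.8631×10⁷ m.
Semi-major axis a = (r_p + r_a)/2 = 22765 km = 2.277×10⁷ m.
Vis-viva: v² = μ(2/r − 1/a) = 3.986×10¹⁴ × (2.899×10⁻⁷ − 4.393×10⁻⁸) = 9.803×10⁷ m²/s².
v = 9901 m/s = 9.901 km/s.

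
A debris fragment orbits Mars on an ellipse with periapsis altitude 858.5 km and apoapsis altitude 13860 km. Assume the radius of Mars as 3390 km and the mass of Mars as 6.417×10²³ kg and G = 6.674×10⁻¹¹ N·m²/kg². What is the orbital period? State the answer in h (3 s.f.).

μ = GM = 6.674×10⁻¹¹ × 6.417×10²³ = 4.283×10¹³ m³/s².
r_p = 3390 + 858.5 = 4248.5 km = 4.2485×10⁶ m.
r_a = 3390 + 13860 = 17250 km = 1.7250×10⁷ m.
Semi-major axis a = (r_p + r_a)/2 = (4248.5 + 17250)/2 = 10749 km = 1.075×10⁷ m.
By Kepler's third law T = 2π√(a³/μ) = 2π × 5.385×10³ = 3.384×10⁴ s.
= 9.399 h.

T ≈ 9.40 h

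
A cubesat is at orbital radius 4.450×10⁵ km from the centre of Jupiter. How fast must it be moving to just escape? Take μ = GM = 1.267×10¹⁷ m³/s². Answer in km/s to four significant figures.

r = 4.450×10⁵ km = 4.450×10⁸ m.
Escape speed v_esc = √(2μ/r) = √(2 × 1.267×10¹⁷ / 4.450×10⁸) = √(5.694×10⁸) = 23860 m/s.
= 23.86 km/s.

v_esc ≈ 23.86 km/s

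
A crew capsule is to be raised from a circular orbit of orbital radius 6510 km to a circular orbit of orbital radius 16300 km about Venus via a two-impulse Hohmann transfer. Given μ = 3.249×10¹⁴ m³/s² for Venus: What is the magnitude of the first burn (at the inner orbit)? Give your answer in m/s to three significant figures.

Δv ≈ 1380 m/s

r₁ = 6510 km = 6.510×10⁶ m.
r₂ = 16300 km = 1.630×10⁷ m.
Transfer ellipse a_t = (r₁ + r₂)/2 = 1.140×10⁷ m.
At r₁: circular v_c1 = √(μ/r₁) = 7065 m/s; transfer-periapsis v_p = √[μ(2/r₁ − 1/a_t)] = 8446 m/s.
Δv₁ = v_p − v_c1 = 1381 m/s.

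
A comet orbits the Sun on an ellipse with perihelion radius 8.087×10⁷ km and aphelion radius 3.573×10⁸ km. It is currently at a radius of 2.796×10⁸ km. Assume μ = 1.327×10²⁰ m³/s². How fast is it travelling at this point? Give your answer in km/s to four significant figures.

v ≈ 18.53 km/s

Semi-major axis a = (r_p + r_a)/2 = 2.1908×10⁸ km = 2.191×10¹¹ m.
Vis-viva: v² = μ(2/r − 1/a) = 1.327×10²⁰ × (7.153×10⁻¹² − 4.564×10⁻¹²) = 3.435×10⁸ m²/s².
v = 18530 m/s = 18.53 km/s.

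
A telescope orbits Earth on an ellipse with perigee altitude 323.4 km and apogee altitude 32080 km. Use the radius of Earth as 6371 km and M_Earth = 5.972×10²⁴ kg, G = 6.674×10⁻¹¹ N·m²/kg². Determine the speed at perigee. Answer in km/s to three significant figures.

μ = GM = 6.674×10⁻¹¹ × 5.972×10²⁴ = 3.986×10¹⁴ m³/s².
r_p = 6371 + 323.4 = 6694.4 km = 6.6944×10⁶ m.
r_a = 6371 + 32080 = 38451 km = 3.8451×10⁷ m.
Semi-major axis a = (r_p + r_a)/2 = 22573 km = 2.257×10⁷ m.
Vis-viva: v² = μ(2/r − 1/a) = 3.986×10¹⁴ × (2.988×10⁻⁷ − 4.430×10⁻⁸) = 1.014×10⁸ m²/s².
v = 10070 m/s = 10.07 km/s.

v ≈ 10.1 km/s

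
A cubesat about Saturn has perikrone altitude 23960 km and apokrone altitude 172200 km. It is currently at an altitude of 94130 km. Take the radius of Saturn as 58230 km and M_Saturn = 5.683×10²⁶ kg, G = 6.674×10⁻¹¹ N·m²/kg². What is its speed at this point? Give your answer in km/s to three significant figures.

μ = GM = 6.674×10⁻¹¹ × 5.683×10²⁶ = 3.793×10¹⁶ m³/s².
r_p = 58230 + 23960 = 82190 km = 8.2190×10⁷ m.
r_a = 58230 + 172200 = 230430 km = 2.3043×10⁸ m.
r = 58230 + 94130 = 1.5236×10⁵ km = 1.524×10⁸ m.
Semi-major axis a = (r_p + r_a)/2 = 1.5631×10⁵ km = 1.563×10⁸ m.
Vis-viva: v² = μ(2/r − 1/a) = 3.793×10¹⁶ × (1.313×10⁻⁸ − 6.398×10⁻⁹) = 2.552×10⁸ m²/s².
v = 15980 m/s = 15.98 km/s.

v ≈ 16.0 km/s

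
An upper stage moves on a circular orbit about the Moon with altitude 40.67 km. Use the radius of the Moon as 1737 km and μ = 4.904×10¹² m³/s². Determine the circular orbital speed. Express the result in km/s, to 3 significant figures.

r = 1737 + 40.67 = 1777.7 km = 1.7777×10⁶ m.
For a circular orbit v = √(μ/r) = √(4.904×10¹² / 1.778×10⁶) = √(2.759×10⁶) = 1661 m/s.
That is 1.661 km/s.

v ≈ 1.66 km/s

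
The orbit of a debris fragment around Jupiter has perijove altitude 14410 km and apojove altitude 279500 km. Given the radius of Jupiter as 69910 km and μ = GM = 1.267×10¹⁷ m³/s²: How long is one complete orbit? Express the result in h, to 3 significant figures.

r_p = 69910 + 14410 = 84320 km = 8.4320×10⁷ m.
r_a = 69910 + 279500 = 349410 km = 3.4941×10⁸ m.
Semi-major axis a = (r_p + r_a)/2 = (84320 + 3.4941×10⁵)/2 = 2.1686×10⁵ km = 2.169×10⁸ m.
By Kepler's third law T = 2π√(a³/μ) = 2π × 8.972×10³ = 5.637×10⁴ s.
= 15.66 h.

T ≈ 15.7 h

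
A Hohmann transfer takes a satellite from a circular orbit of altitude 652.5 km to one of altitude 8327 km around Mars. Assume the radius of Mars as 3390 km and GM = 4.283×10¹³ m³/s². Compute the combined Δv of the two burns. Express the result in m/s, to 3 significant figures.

Δv_total ≈ 1260 m/s

r₁ = 3390 + 652.5 = 4042.5 km = 4.0425×10⁶ m.
r₂ = 3390 + 8327 = 11717 km = 1.1717×10⁷ m.
Transfer ellipse a_t = (r₁ + r₂)/2 = 7.880×10⁶ m.
At r₁: circular v_c1 = √(μ/r₁) = 3255 m/s; transfer-periapsis v_p = √[μ(2/r₁ − 1/a_t)] = 3969 m/s.
Δv₁ = v_p − v_c1 = 714.2 m/s.
At r₂: circular v_c2 = √(μ/r₂) = 1912 m/s; transfer-apoapsis v_a = √[μ(2/r₂ − 1/a_t)] = 1369 m/s.
Δv₂ = v_c2 − v_a = 542.5 m/s.
Total Δv = Δv₁ + Δv₂ = 1257 m/s.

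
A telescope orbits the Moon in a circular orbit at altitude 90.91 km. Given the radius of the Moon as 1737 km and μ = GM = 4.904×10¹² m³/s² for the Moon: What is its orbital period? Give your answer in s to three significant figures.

r = 1737 + 90.91 = 1827.9 km = 1.8279×10⁶ m.
Kepler's third law: T = 2π√(r³/μ) = 2π√((1.828×10⁶)³ / 4.904×10¹²).
r³/μ = 1.245×10⁶ s², so T = 2π × 1.116×10³ = 7.012×10³ s.

T ≈ 7010 s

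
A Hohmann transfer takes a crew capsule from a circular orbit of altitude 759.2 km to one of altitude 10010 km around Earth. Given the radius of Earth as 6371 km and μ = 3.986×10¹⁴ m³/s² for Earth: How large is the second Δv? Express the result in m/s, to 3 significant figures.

r₁ = 6371 + 759.2 = 7130.2 km = 7.1302×10⁶ m.
r₂ = 6371 + 10010 = 16381 km = 1.6381×10⁷ m.
Transfer ellipse a_t = (r₁ + r₂)/2 = 1.176×10⁷ m.
At r₁: circular v_c1 = √(μ/r₁) = 7477 m/s; transfer-perigee v_p = √[μ(2/r₁ − 1/a_t)] = 8826 m/s.
At r₂: circular v_c2 = √(μ/r₂) = 4933 m/s; transfer-apogee v_a = √[μ(2/r₂ − 1/a_t)] = 3842 m/s.
Δv₂ = v_c2 − v_a = 1091 m/s.

Δv ≈ 1090 m/s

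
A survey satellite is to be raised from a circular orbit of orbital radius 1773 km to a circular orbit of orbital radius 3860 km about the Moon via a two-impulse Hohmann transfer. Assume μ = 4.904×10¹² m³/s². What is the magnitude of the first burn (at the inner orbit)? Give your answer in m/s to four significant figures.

Δv ≈ 283.9 m/s

r₁ = 1773 km = 1.773×10⁶ m.
r₂ = 3860 km = 3.860×10⁶ m.
Transfer ellipse a_t = (r₁ + r₂)/2 = 2.816×10⁶ m.
At r₁: circular v_c1 = √(μ/r₁) = 1663 m/s; transfer-perilune v_p = √[μ(2/r₁ − 1/a_t)] = 1947 m/s.
Δv₁ = v_p − v_c1 = 283.9 m/s.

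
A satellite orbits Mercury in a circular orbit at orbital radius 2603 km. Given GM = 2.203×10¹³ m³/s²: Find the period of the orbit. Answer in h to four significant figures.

r = 2603 km = 2.603×10⁶ m.
Kepler's third law: T = 2π√(r³/μ) = 2π√((2.603×10⁶)³ / 2.203×10¹³).
r³/μ = 8.006×10⁵ s², so T = 2π × 8.948×10² = 5.622×10³ s.
Converting: 5.622×10³ s ÷ 3600 = 1.562 h.

T ≈ 1.562 h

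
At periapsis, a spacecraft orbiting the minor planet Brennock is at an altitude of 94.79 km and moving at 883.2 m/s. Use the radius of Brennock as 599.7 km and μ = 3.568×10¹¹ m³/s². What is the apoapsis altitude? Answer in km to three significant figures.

apoapsis altitude ≈ 1590 km

r_p = 599.7 + 94.79 = 694.49 km = 6.945×10⁵ m.
Specific energy ε = v²/2 − μ/r = -1.237×10⁵ J/kg, so a = −μ/(2ε) = 1.442×10⁶ m.
The apsides satisfy r_p + r_a = 2a, so the apoapsis radius is 2a − r_p = 2.189×10⁶ m = 2189.0 km.
Apoapsis altitude = 2189.0 − 599.7 = 1589.3 km.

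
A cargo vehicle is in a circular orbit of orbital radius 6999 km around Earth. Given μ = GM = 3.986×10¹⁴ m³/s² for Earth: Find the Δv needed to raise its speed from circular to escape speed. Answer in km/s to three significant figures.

Δv ≈ 3.13 km/s

r = 6999 km = 6.999×10⁶ m.
Circular speed v_c = √(μ/r) = 7547 m/s.
Escape speed v_esc = √(2μ/r) = √2 × v_c = 10670 m/s.
Δv = v_esc − v_c = 3126 m/s = 3.126 km/s.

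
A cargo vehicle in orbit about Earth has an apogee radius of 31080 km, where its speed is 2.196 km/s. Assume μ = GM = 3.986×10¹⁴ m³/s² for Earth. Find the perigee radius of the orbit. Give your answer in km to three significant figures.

perigee radius ≈ 7200 km

r_a = 3.108×10⁷ m.
Specific energy ε = v²/2 − μ/r = -1.041×10⁷ J/kg, so a = −μ/(2ε) = 1.914×10⁷ m.
The apsides satisfy r_p + r_a = 2a, so the perigee radius is 2a − r_a = 7.196×10⁶ m = 7196.3 km.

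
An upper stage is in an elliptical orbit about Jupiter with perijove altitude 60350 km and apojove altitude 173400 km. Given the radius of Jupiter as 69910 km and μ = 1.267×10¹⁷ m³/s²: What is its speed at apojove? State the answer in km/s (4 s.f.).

v ≈ 19.06 km/s

r_p = 69910 + 60350 = 130260 km = 1.3026×10⁸ m.
r_a = 69910 + 173400 = 243310 km = 2.4331×10⁸ m.
Semi-major axis a = (r_p + r_a)/2 = 1.8678×10⁵ km = 1.868×10⁸ m.
Vis-viva: v² = μ(2/r − 1/a) = 1.267×10¹⁷ × (8.220×10⁻⁹ − 5.354×10⁻⁹) = 3.631×10⁸ m²/s².
v = 19060 m/s = 19.06 km/s.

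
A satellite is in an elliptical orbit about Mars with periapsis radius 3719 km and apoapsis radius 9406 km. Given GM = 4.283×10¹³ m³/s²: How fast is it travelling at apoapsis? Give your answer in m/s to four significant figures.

Semi-major axis a = (r_p + r_a)/2 = 6562.5 km = 6.562×10⁶ m.
Vis-viva: v² = μ(2/r − 1/a) = 4.283×10¹³ × (2.126×10⁻⁷ − 1.524×10⁻⁷) = 2.580×10⁶ m²/s².
v = 1606 m/s.

v ≈ 1606 m/s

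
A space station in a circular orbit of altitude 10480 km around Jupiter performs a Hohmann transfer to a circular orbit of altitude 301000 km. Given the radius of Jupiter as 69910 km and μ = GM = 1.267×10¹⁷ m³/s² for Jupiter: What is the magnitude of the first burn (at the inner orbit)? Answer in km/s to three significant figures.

Δv ≈ 11.2 km/s

r₁ = 69910 + 10480 = 80390 km = 8.0390×10⁷ m.
r₂ = 69910 + 301000 = 370910 km = 3.7091×10⁸ m.
Transfer ellipse a_t = (r₁ + r₂)/2 = 2.256×10⁸ m.
At r₁: circular v_c1 = √(μ/r₁) = 39700 m/s; transfer-perijove v_p = √[μ(2/r₁ − 1/a_t)] = 50900 m/s.
Δv₁ = v_p − v_c1 = 11200 m/s.
= 11.20 km/s.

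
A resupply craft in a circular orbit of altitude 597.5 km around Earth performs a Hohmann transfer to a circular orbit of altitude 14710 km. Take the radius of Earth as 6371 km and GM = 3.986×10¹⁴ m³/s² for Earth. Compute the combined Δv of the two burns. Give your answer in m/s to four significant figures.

r₁ = 6371 + 597.5 = 6968.5 km = 6.9685×10⁶ m.
r₂ = 6371 + 14710 = 21081 km = 2.1081×10⁷ m.
Transfer ellipse a_t = (r₁ + r₂)/2 = 1.402×10⁷ m.
At r₁: circular v_c1 = √(μ/r₁) = 7563 m/s; transfer-perigee v_p = √[μ(2/r₁ − 1/a_t)] = 9273 m/s.
Δv₁ = v_p − v_c1 = 1709 m/s.
At r₂: circular v_c2 = √(μ/r₂) = 4348 m/s; transfer-apogee v_a = √[μ(2/r₂ − 1/a_t)] = 3065 m/s.
Δv₂ = v_c2 − v_a = 1283 m/s.
Total Δv = Δv₁ + Δv₂ = 2993 m/s.

Δv_total ≈ 2993 m/s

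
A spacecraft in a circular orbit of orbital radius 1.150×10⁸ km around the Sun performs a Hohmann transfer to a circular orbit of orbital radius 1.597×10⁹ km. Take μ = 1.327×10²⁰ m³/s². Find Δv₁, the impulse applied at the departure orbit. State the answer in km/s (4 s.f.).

r₁ = 1.150×10⁸ km = 1.150×10¹¹ m.
r₂ = 1.597×10⁹ km = 1.597×10¹² m.
Transfer ellipse a_t = (r₁ + r₂)/2 = 8.560×10¹¹ m.
At r₁: circular v_c1 = √(μ/r₁) = 33970 m/s; transfer-perihelion v_p = √[μ(2/r₁ − 1/a_t)] = 46400 m/s.
Δv₁ = v_p − v_c1 = 12430 m/s.
= 12.43 km/s.

Δv ≈ 12.43 km/s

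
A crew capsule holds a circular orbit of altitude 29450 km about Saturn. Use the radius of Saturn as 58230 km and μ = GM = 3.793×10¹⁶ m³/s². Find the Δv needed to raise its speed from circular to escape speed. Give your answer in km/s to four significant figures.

Δv ≈ 8.615 km/s

r = 58230 + 29450 = 87680 km = 8.7680×10⁷ m.
Circular speed v_c = √(μ/r) = 20800 m/s.
Escape speed v_esc = √(2μ/r) = √2 × v_c = 29410 m/s.
Δv = v_esc − v_c = 8615 m/s = 8.615 km/s.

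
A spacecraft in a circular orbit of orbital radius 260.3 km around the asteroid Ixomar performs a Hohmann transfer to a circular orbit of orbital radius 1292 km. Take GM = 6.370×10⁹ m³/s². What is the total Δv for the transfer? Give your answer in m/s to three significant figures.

Δv_total ≈ 75.0 m/s

r₁ = 260.3 km = 2.603×10⁵ m.
r₂ = 1292 km = 1.292×10⁶ m.
Transfer ellipse a_t = (r₁ + r₂)/2 = 7.762×10⁵ m.
At r₁: circular v_c1 = √(μ/r₁) = 156.4 m/s; transfer-periapsis v_p = √[μ(2/r₁ − 1/a_t)] = 201.8 m/s.
Δv₁ = v_p − v_c1 = 45.40 m/s.
At r₂: circular v_c2 = √(μ/r₂) = 70.22 m/s; transfer-apoapsis v_a = √[μ(2/r₂ − 1/a_t)] = 40.66 m/s.
Δv₂ = v_c2 − v_a = 29.55 m/s.
Total Δv = Δv₁ + Δv₂ = 74.95 m/s.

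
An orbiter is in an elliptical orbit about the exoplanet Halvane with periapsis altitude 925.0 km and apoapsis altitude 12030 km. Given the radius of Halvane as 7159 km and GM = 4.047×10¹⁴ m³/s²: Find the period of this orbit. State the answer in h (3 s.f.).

r_p = 7159 + 925.0 = 8084.0 km = 8.0840×10⁶ m.
r_a = 7159 + 12030 = 19189 km = 1.9189×10⁷ m.
Semi-major axis a = (r_p + r_a)/2 = (8084.0 + 19189)/2 = 13636 km = 1.364×10⁷ m.
By Kepler's third law T = 2π√(a³/μ) = 2π × 2.503×10³ = 1.573×10⁴ s.
= 4.369 h.

T ≈ 4.37 h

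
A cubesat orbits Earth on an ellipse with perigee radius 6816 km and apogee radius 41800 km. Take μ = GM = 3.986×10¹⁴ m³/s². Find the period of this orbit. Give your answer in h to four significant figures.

T ≈ 10.48 h

Semi-major axis a = (r_p + r_a)/2 = (6816.0 + 41800)/2 = 24308 km = 2.431×10⁷ m.
By Kepler's third law T = 2π√(a³/μ) = 2π × 6.003×10³ = 3.772×10⁴ s.
= 10.48 h.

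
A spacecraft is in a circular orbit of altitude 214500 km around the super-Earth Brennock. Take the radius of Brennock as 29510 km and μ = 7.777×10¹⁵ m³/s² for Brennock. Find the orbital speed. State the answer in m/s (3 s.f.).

v ≈ 5650 m/s

r = 29510 + 214500 = 244010 km = 2.4401×10⁸ m.
For a circular orbit v = √(μ/r) = √(7.777×10¹⁵ / 2.440×10⁸) = √(3.187×10⁷) = 5645 m/s.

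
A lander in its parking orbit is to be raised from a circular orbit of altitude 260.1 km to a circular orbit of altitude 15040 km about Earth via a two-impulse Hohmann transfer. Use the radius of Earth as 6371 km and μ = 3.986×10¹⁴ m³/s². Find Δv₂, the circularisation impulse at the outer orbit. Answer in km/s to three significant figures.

r₁ = 6371 + 260.1 = 6631.1 km = 6.6311×10⁶ m.
r₂ = 6371 + 15040 = 21411 km = 2.1411×10⁷ m.
Transfer ellipse a_t = (r₁ + r₂)/2 = 1.402×10⁷ m.
At r₁: circular v_c1 = √(μ/r₁) = 7753 m/s; transfer-perigee v_p = √[μ(2/r₁ − 1/a_t)] = 9581 m/s.
At r₂: circular v_c2 = √(μ/r₂) = 4315 m/s; transfer-apogee v_a = √[μ(2/r₂ − 1/a_t)] = 2967 m/s.
Δv₂ = v_c2 − v_a = 1347 m/s.
= 1.347 km/s.

Δv ≈ 1.35 km/s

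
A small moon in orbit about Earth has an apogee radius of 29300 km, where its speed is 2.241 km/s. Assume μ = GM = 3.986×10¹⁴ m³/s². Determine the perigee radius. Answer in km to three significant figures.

perigee radius ≈ 6630 km

r_a = 2.930×10⁷ m.
Specific energy ε = v²/2 − μ/r = -1.109×10⁷ J/kg, so a = −μ/(2ε) = 1.797×10⁷ m.
The apsides satisfy r_p + r_a = 2a, so the perigee radius is 2a − r_a = 6.632×10⁶ m = 6632.4 km.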